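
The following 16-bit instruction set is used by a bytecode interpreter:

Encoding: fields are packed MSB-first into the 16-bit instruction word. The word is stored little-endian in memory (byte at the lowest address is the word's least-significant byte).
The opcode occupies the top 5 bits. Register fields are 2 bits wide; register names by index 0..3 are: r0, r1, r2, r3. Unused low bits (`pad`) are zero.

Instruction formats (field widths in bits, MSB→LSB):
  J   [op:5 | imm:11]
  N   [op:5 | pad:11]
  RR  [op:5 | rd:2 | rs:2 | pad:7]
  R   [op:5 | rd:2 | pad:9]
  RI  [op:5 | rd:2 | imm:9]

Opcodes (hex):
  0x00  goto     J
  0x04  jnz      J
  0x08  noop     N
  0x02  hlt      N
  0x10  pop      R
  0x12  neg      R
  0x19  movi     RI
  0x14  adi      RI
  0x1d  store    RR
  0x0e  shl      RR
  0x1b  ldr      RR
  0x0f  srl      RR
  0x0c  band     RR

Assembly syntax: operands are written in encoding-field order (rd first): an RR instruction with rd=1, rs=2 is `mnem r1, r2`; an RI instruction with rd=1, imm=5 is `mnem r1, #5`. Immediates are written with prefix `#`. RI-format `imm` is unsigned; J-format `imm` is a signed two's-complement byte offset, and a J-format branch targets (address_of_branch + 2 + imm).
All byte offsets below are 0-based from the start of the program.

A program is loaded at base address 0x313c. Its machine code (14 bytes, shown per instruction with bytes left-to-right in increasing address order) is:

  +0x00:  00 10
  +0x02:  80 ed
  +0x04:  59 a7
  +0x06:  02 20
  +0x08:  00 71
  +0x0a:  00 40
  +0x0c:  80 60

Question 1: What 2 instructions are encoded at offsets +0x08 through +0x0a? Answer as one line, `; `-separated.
shl r0, r2; noop

+0x08: 00 71 ⇒ word 0x7100 (little)
  opcode bits[15:11]=0xe: shl/RR
  [10:9] rd=0 = r0
  [8:7] rs=2 = r2
+0x0a: 00 40 ⇒ word 0x4000 (little)
  opcode bits[15:11]=0x8: noop/N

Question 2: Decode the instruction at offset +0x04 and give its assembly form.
+0x04: 59 a7 ⇒ word 0xa759 (little)
  op=0xa759>>11=0x14 ⇒ adi (RI)
  [10:9] rd=3 = r3
  [8:0] imm=345 = #345

adi r3, #345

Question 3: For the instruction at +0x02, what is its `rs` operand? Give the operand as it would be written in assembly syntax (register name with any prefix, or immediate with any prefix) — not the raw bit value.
r3

off 0x02: read 80 ed as little → 0xed80
  top 5b → 0x1d → store [RR]
  [10:9] rd=2 = r2
  [8:7] rs=3 = r3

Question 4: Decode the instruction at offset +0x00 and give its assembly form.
hlt

off 0x00: read 00 10 as little → 0x1000
  op=0x1000>>11=0x2 ⇒ hlt (N)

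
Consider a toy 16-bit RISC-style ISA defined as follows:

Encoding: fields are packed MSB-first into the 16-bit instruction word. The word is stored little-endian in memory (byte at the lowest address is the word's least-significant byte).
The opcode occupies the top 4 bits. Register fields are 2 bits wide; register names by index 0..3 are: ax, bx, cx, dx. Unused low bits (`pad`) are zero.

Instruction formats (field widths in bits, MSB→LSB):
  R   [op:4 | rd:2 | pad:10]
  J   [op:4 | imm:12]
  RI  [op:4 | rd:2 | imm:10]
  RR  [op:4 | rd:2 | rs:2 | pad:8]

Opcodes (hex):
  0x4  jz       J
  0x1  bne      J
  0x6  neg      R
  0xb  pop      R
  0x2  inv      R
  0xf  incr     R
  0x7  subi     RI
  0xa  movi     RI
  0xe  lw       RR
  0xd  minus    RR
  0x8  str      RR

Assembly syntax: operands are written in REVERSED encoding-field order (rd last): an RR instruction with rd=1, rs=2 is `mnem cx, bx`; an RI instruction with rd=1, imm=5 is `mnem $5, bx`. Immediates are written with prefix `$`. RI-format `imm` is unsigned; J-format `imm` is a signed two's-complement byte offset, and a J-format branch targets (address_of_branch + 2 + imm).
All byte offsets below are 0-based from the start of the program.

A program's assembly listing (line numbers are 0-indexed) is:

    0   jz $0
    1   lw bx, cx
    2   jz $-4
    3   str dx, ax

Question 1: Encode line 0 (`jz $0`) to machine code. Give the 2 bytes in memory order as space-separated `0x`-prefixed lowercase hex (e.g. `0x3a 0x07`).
line 0 (jz): pack op=0x4:4|imm=0:12 = 0x4000; little→ 00 40

0x00 0x40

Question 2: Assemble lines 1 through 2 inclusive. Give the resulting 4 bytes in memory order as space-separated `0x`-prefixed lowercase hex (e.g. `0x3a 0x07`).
L1: lw op=0xe:4|rd=2:2|rs=1:2|pad=0:8 ⇒ 0xe900 ⇒ little 00 e9
L2: jz op=0x4:4|imm=-4:12 ⇒ 0x4ffc ⇒ little fc 4f

0x00 0xe9 0xfc 0x4f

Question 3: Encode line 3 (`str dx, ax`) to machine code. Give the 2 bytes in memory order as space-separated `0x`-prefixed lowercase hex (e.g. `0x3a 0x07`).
line 3 (str): pack op=0x8:4|rd=0:2|rs=3:2|pad=0:8 = 0x8300; little→ 00 83

0x00 0x83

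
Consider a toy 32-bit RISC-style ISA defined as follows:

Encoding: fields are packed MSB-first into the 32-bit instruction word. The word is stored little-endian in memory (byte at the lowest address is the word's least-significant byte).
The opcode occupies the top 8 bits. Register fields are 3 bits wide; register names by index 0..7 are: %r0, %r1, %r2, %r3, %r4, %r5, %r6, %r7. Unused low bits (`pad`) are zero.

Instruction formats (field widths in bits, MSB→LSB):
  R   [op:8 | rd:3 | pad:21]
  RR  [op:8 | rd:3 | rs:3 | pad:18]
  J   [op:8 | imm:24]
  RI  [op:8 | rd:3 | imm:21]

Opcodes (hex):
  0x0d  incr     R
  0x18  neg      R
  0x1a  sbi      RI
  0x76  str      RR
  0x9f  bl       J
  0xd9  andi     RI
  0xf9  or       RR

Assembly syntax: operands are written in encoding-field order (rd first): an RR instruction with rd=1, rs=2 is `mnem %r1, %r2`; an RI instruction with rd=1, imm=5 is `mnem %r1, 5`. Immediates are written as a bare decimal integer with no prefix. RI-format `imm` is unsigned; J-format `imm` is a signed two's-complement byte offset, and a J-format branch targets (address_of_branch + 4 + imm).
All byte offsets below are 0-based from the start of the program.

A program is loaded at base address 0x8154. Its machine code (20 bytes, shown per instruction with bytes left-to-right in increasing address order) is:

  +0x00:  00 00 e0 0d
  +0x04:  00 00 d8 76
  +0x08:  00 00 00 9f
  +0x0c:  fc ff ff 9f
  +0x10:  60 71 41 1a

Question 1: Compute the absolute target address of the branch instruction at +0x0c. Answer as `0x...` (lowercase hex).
0x8160

@+0c  little-endian(fc ff ff 9f) = 0x9ffffffc
  opcode bits[31:24]=0x9f: bl/J
  [23:0] imm=16777212 (s24→-4) = -4
  target = base 0x8154 + off 0x0c + 4 + imm -4 = 0x8160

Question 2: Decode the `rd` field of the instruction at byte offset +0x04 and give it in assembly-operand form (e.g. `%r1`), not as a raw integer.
%r6

@+04  little-endian(00 00 d8 76) = 0x76d80000
  opcode bits[31:24]=0x76: str/RR
  rd@[23:21]=0x6 ⇒ %r6
  rs@[20:18]=0x6 ⇒ %r6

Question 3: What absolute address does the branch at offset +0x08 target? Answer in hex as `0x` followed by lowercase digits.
0x8160

[08] 00 00 00 9f → 0x9f000000
  opcode bits[31:24]=0x9f: bl/J
  [23:0] imm=0 = 0
  target = base 0x8154 + off 0x08 + 4 + imm 0 = 0x8160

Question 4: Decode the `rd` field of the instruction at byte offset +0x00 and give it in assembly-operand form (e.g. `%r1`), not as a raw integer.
+0x00: 00 00 e0 0d ⇒ word 0x0de00000 (little)
  op=0x0de00000>>24=0xd ⇒ incr (R)
  rd@[23:21]=0x7 ⇒ %r7

%r7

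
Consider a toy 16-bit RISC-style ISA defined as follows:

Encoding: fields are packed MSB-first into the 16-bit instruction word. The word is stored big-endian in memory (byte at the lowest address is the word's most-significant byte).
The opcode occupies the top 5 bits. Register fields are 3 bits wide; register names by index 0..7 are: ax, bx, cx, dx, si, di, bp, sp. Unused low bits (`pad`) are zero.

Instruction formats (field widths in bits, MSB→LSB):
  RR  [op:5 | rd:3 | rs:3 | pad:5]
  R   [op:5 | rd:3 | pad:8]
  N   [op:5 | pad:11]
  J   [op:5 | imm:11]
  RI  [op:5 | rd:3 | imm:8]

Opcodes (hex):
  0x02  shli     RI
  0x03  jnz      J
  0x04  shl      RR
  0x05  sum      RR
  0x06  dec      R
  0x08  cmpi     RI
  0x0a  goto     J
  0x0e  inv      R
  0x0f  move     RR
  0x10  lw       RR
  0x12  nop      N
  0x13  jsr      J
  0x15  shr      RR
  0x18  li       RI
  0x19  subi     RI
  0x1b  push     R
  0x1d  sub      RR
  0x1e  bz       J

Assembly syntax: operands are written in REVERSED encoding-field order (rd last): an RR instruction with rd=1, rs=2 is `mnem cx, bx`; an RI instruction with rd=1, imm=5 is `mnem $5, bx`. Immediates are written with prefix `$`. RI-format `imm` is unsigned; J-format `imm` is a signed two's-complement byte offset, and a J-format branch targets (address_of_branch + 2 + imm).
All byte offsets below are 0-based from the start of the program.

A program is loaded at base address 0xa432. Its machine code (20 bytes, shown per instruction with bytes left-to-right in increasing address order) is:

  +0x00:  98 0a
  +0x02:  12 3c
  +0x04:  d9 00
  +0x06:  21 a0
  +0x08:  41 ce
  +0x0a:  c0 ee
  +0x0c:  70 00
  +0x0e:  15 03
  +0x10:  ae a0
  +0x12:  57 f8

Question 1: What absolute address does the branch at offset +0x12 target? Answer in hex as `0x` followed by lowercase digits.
0xa43e

@+12  big-endian(57 f8) = 0x57f8
  opcode bits[15:11]=0xa: goto/J
  [10:0] imm=2040 (s11→-8) = $-8
  target = base 0xa432 + off 0x12 + 2 + imm -8 = 0xa43e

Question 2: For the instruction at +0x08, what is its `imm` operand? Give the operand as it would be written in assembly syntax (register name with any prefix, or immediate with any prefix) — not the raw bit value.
$206

off 0x08: read 41 ce as big → 0x41ce
  opcode bits[15:11]=0x8: cmpi/RI
  [10:8] rd=1 = bx
  [7:0] imm=206 = $206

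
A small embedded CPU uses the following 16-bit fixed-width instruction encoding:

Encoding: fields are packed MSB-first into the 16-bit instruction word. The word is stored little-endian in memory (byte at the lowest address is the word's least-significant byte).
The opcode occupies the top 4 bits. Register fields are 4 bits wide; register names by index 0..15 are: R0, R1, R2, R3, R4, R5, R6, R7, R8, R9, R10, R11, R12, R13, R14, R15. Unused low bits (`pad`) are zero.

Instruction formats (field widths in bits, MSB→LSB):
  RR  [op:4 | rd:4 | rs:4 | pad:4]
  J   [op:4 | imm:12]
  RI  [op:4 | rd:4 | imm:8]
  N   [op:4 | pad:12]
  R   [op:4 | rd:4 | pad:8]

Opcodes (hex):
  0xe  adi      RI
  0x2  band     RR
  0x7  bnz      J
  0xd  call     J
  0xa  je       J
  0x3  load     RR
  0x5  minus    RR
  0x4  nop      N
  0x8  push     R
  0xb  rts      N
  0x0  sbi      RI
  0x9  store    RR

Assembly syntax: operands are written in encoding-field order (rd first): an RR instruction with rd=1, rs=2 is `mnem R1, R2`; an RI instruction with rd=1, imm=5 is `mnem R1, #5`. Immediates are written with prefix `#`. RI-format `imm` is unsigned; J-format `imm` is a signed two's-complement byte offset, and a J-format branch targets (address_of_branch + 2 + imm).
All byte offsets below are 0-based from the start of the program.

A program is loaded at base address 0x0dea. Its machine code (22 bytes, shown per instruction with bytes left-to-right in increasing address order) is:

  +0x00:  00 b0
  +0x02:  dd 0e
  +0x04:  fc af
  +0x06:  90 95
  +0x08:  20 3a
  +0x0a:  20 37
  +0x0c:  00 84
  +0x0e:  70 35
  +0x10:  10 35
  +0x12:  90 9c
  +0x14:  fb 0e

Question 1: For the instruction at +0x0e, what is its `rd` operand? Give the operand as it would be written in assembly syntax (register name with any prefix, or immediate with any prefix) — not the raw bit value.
R5

off 0x0e: read 70 35 as little → 0x3570
  top 4b → 0x3 → load [RR]
  [11:8] rd=5 = R5
  [7:4] rs=7 = R7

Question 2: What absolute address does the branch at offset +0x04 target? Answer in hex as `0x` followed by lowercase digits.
0x0dec

@+04  little-endian(fc af) = 0xaffc
  opcode bits[15:12]=0xa: je/J
  [11:0] imm=4092 (s12→-4) = #-4
  target = base 0x0dea + off 0x04 + 2 + imm -4 = 0x0dec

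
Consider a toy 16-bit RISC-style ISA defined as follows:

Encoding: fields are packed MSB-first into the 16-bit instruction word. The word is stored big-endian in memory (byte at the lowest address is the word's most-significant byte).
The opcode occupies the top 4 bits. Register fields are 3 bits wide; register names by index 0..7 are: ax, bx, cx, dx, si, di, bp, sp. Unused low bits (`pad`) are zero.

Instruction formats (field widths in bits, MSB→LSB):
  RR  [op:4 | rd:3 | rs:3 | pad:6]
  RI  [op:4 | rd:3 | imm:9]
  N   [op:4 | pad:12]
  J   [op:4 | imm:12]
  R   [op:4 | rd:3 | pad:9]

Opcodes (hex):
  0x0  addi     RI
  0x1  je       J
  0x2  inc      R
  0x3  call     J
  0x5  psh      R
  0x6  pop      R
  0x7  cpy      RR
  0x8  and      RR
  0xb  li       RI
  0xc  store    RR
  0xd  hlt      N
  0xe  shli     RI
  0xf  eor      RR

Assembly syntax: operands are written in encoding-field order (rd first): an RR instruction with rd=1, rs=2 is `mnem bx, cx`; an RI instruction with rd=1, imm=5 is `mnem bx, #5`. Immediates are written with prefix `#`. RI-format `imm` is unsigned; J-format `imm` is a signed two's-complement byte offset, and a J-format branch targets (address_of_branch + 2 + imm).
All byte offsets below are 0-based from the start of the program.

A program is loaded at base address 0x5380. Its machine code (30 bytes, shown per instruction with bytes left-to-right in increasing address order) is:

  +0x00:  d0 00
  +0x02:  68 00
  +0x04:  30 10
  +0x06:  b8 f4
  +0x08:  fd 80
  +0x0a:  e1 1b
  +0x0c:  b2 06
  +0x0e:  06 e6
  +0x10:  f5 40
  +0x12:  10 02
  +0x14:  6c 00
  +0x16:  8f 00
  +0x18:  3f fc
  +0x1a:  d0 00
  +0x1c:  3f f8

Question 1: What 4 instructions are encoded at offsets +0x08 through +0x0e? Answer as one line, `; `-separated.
@+08  big-endian(fd 80) = 0xfd80
  opcode bits[15:12]=0xf: eor/RR
  rd@[11:9]=0x6 ⇒ bp
  rs@[8:6]=0x6 ⇒ bp
@+0a  big-endian(e1 1b) = 0xe11b
  opcode bits[15:12]=0xe: shli/RI
  rd@[11:9]=0x0 ⇒ ax
  imm@[8:0]=0x11b ⇒ #283
@+0c  big-endian(b2 06) = 0xb206
  opcode bits[15:12]=0xb: li/RI
  rd@[11:9]=0x1 ⇒ bx
  imm@[8:0]=0x6 ⇒ #6
@+0e  big-endian(06 e6) = 0x06e6
  opcode bits[15:12]=0x0: addi/RI
  rd@[11:9]=0x3 ⇒ dx
  imm@[8:0]=0xe6 ⇒ #230

eor bp, bp; shli ax, #283; li bx, #6; addi dx, #230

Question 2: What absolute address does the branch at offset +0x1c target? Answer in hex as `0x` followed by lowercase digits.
0x5396

off 0x1c: read 3f f8 as big → 0x3ff8
  top 4b → 0x3 → call [J]
  [11:0] imm=4088 (s12→-8) = #-8
  target = base 0x5380 + off 0x1c + 2 + imm -8 = 0x5396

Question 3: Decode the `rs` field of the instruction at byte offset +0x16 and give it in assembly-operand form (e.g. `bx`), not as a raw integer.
si

off 0x16: read 8f 00 as big → 0x8f00
  opcode bits[15:12]=0x8: and/RR
  rd: (w>>9)&0x7=0x7 → sp
  rs: (w>>6)&0x7=0x4 → si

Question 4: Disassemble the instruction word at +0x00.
hlt

+0x00: d0 00 ⇒ word 0xd000 (big)
  opcode bits[15:12]=0xd: hlt/N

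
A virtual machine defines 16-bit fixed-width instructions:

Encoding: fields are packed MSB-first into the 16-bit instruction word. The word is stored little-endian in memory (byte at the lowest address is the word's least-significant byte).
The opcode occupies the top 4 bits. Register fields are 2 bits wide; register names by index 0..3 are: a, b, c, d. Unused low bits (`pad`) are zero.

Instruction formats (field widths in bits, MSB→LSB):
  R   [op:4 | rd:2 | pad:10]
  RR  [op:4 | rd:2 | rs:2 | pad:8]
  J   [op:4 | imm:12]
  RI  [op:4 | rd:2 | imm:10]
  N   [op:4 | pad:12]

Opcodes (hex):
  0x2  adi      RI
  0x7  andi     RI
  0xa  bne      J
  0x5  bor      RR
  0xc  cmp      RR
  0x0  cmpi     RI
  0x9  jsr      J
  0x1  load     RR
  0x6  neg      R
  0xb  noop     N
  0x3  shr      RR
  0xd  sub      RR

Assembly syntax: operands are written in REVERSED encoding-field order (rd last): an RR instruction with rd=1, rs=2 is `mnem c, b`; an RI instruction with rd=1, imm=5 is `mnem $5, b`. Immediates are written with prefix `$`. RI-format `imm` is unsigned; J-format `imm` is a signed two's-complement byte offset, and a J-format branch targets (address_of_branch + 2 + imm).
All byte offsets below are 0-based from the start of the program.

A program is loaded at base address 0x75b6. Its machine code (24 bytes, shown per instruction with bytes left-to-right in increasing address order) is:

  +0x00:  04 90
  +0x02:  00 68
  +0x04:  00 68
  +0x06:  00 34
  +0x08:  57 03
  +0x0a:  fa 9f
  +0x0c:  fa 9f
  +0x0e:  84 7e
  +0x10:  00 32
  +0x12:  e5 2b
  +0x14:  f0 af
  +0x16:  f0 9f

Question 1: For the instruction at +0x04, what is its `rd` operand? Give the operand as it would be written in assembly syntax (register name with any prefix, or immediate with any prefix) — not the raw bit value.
c

@+04  little-endian(00 68) = 0x6800
  top 4b → 0x6 → neg [R]
  rd@[11:10]=0x2 ⇒ c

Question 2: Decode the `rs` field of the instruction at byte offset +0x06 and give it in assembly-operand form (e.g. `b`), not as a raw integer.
a

[06] 00 34 → 0x3400
  opcode bits[15:12]=0x3: shr/RR
  [11:10] rd=1 = b
  [9:8] rs=0 = a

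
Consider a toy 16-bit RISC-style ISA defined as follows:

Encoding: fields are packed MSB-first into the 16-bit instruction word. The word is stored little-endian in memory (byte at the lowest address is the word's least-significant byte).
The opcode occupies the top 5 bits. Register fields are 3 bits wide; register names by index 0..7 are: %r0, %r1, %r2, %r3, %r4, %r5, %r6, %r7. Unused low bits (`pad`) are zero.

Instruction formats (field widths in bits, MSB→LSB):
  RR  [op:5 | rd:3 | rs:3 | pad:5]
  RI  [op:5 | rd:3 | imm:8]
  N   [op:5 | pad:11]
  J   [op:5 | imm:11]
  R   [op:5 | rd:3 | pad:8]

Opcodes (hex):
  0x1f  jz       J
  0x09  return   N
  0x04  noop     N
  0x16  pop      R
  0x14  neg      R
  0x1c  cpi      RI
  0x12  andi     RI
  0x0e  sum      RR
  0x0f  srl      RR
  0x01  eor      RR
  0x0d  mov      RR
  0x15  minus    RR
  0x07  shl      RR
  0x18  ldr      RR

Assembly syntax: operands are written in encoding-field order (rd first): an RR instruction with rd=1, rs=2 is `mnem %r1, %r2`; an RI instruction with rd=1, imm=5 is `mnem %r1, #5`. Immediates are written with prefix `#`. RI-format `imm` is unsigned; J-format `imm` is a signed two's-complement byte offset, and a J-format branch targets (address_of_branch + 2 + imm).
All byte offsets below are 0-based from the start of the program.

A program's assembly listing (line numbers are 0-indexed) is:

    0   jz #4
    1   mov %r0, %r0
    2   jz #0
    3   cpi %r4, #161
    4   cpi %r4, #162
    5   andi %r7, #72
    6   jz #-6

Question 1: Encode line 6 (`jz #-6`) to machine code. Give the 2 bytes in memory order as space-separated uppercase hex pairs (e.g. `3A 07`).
FA FF

L6: jz op=0x1f:5|imm=-6:11 ⇒ 0xfffa ⇒ little fa ff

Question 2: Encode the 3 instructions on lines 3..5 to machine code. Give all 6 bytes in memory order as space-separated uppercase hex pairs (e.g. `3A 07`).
3. cpi fields op=0x1c:5|rd=4:3|imm=161:8 → word e4a1h → a1 e4
4. cpi fields op=0x1c:5|rd=4:3|imm=162:8 → word e4a2h → a2 e4
5. andi fields op=0x12:5|rd=7:3|imm=72:8 → word 9748h → 48 97

A1 E4 A2 E4 48 97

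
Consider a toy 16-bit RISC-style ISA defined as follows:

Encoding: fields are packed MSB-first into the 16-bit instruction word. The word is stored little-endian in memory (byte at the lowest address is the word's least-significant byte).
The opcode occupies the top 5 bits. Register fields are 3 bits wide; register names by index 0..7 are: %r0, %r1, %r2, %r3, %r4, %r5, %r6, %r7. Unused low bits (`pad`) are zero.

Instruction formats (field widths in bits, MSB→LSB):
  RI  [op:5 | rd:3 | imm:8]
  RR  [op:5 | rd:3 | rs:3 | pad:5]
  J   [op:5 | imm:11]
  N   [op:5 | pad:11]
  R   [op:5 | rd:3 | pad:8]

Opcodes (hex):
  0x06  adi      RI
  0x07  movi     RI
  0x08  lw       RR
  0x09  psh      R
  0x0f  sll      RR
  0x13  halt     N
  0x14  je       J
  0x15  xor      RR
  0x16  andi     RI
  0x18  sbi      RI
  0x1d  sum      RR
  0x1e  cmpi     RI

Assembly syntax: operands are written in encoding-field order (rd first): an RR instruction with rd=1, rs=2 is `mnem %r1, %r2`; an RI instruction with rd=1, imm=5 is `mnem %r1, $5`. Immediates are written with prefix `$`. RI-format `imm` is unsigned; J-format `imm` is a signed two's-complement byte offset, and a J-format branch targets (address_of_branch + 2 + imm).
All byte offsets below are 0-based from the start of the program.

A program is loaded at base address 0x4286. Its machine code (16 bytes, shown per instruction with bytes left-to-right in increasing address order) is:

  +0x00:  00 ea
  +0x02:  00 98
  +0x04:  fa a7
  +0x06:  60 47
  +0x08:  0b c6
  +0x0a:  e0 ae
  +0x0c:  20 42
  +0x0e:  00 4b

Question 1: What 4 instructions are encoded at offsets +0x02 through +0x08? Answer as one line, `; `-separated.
halt; je $-6; lw %r7, %r3; sbi %r6, $11

off 0x02: read 00 98 as little → 0x9800
  opcode bits[15:11]=0x13: halt/N
off 0x04: read fa a7 as little → 0xa7fa
  opcode bits[15:11]=0x14: je/J
  imm@[10:0]=0x7fa (s11→-6) ⇒ $-6
off 0x06: read 60 47 as little → 0x4760
  opcode bits[15:11]=0x8: lw/RR
  rd@[10:8]=0x7 ⇒ %r7
  rs@[7:5]=0x3 ⇒ %r3
off 0x08: read 0b c6 as little → 0xc60b
  opcode bits[15:11]=0x18: sbi/RI
  rd@[10:8]=0x6 ⇒ %r6
  imm@[7:0]=0xb ⇒ $11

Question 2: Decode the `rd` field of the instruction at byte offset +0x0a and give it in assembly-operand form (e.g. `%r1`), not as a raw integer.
%r6

off 0x0a: read e0 ae as little → 0xaee0
  op=0xaee0>>11=0x15 ⇒ xor (RR)
  rd@[10:8]=0x6 ⇒ %r6
  rs@[7:5]=0x7 ⇒ %r7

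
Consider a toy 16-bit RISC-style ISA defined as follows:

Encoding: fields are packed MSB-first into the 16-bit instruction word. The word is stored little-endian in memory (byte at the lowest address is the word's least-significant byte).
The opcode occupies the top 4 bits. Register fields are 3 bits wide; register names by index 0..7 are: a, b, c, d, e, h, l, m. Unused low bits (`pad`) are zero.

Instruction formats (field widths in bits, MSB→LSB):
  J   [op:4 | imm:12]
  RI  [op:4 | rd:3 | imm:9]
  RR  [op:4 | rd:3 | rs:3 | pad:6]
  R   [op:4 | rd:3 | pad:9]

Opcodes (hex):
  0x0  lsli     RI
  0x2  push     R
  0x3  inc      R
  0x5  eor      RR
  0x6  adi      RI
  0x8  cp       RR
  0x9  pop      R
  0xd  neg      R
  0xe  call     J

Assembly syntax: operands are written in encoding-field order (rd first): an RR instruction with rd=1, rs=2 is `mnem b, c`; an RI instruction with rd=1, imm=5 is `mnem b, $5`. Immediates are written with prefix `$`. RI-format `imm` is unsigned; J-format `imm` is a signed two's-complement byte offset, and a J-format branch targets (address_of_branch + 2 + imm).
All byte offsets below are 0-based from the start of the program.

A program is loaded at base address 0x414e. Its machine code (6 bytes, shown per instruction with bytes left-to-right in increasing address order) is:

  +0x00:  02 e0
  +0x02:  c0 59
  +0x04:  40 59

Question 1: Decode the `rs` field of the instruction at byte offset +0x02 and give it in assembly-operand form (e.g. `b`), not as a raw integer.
off 0x02: read c0 59 as little → 0x59c0
  opcode bits[15:12]=0x5: eor/RR
  [11:9] rd=4 = e
  [8:6] rs=7 = m

m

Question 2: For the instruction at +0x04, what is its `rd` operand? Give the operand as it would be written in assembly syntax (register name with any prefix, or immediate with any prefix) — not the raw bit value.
e

off 0x04: read 40 59 as little → 0x5940
  op=0x5940>>12=0x5 ⇒ eor (RR)
  rd@[11:9]=0x4 ⇒ e
  rs@[8:6]=0x5 ⇒ h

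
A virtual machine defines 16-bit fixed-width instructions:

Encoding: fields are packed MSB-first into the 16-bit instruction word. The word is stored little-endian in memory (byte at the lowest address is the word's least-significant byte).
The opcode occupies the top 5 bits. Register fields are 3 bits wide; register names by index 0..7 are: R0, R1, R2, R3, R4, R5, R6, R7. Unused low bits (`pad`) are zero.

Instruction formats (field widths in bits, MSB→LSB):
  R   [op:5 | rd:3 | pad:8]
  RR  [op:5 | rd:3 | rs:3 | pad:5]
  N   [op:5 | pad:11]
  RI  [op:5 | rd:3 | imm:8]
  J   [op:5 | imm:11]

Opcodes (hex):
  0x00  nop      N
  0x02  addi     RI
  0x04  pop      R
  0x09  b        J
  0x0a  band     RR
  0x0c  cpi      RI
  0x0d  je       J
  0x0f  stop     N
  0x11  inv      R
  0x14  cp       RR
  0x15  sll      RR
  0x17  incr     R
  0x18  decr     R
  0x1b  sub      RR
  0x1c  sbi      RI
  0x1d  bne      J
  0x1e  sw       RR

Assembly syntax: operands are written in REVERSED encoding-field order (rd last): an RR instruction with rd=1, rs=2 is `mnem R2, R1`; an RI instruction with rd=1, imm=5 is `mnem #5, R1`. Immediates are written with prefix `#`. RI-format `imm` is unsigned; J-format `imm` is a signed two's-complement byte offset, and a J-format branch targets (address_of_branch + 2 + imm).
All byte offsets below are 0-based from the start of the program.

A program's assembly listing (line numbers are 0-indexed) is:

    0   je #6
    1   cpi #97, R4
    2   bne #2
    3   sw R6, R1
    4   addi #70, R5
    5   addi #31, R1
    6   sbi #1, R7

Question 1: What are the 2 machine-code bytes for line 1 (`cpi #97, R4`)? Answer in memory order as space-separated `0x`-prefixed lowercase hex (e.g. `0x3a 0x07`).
0x61 0x64

L1: cpi op=0xc:5|rd=4:3|imm=97:8 ⇒ 0x6461 ⇒ little 61 64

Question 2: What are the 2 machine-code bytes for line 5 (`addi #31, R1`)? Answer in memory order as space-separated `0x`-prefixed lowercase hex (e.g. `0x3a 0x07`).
0x1f 0x11

line 5 (addi): pack op=0x2:5|rd=1:3|imm=31:8 = 0x111f; little→ 1f 11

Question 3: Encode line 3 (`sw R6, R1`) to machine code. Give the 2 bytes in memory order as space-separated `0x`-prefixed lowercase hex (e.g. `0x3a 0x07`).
0xc0 0xf1

line 3 (sw): pack op=0x1e:5|rd=1:3|rs=6:3|pad=0:5 = 0xf1c0; little→ c0 f1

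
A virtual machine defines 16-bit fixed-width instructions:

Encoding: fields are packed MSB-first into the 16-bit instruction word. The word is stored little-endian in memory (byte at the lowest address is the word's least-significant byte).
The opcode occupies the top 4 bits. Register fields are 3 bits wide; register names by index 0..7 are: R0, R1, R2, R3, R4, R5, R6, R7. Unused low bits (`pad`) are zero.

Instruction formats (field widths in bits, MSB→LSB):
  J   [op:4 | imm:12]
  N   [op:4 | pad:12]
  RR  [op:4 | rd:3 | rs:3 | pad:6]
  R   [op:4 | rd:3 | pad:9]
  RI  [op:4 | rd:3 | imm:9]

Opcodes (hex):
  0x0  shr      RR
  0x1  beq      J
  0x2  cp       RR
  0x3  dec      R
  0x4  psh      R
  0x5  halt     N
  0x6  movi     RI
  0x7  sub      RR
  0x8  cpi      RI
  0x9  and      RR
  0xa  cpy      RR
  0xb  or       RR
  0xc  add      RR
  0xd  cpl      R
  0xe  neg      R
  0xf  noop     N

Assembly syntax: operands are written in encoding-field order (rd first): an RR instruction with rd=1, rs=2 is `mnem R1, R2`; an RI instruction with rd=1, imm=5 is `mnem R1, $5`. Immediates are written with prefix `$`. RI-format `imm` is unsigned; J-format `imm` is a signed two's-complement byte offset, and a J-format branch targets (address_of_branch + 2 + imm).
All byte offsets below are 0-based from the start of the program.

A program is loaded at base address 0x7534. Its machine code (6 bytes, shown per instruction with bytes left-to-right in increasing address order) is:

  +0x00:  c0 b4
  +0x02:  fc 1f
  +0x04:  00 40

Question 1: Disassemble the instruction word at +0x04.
psh R0

[04] 00 40 → 0x4000
  op=0x4000>>12=0x4 ⇒ psh (R)
  [11:9] rd=0 = R0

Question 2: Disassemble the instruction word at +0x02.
beq $-4

off 0x02: read fc 1f as little → 0x1ffc
  opcode bits[15:12]=0x1: beq/J
  [11:0] imm=4092 (s12→-4) = $-4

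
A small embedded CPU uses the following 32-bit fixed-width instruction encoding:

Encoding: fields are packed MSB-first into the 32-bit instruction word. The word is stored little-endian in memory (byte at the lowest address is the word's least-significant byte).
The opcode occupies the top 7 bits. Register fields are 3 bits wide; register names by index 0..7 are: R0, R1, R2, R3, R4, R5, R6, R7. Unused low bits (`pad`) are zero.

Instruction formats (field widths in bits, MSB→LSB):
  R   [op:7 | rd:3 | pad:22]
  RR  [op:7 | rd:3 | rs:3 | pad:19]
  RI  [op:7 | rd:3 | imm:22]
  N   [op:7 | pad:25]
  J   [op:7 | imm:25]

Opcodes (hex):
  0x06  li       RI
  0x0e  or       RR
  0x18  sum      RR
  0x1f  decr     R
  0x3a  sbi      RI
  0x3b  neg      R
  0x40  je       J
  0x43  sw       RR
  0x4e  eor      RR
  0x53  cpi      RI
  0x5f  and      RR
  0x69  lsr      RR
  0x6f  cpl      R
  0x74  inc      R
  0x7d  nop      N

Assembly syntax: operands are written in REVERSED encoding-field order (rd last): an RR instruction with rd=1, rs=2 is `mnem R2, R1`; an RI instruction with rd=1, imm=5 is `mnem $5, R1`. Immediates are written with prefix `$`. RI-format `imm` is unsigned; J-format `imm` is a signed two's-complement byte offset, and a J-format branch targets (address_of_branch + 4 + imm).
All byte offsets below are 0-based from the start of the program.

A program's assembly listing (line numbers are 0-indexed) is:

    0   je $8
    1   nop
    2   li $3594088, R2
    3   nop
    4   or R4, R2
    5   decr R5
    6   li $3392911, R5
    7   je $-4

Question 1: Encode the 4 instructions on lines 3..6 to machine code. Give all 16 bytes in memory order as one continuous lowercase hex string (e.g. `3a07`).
000000fa0000a01c0000403f8fc5730d

line 3 (nop): pack op=0x7d:7|pad=0:25 = 0xfa000000; little→ 00 00 00 fa
line 4 (or): pack op=0xe:7|rd=2:3|rs=4:3|pad=0:19 = 0x1ca00000; little→ 00 00 a0 1c
line 5 (decr): pack op=0x1f:7|rd=5:3|pad=0:22 = 0x3f400000; little→ 00 00 40 3f
line 6 (li): pack op=0x6:7|rd=5:3|imm=3392911:22 = 0x0d73c58f; little→ 8f c5 73 0d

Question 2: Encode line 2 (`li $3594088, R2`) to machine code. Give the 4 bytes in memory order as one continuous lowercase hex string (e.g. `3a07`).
68d7b60c

2. li fields op=0x6:7|rd=2:3|imm=3594088:22 → word 0cb6d768h → 68 d7 b6 0c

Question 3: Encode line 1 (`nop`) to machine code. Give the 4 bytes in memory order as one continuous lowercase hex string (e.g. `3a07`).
000000fa

line 1 (nop): pack op=0x7d:7|pad=0:25 = 0xfa000000; little→ 00 00 00 fa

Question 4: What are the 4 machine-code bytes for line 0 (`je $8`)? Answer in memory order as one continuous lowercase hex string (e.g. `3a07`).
line 0 (je): pack op=0x40:7|imm=8:25 = 0x80000008; little→ 08 00 00 80

08000080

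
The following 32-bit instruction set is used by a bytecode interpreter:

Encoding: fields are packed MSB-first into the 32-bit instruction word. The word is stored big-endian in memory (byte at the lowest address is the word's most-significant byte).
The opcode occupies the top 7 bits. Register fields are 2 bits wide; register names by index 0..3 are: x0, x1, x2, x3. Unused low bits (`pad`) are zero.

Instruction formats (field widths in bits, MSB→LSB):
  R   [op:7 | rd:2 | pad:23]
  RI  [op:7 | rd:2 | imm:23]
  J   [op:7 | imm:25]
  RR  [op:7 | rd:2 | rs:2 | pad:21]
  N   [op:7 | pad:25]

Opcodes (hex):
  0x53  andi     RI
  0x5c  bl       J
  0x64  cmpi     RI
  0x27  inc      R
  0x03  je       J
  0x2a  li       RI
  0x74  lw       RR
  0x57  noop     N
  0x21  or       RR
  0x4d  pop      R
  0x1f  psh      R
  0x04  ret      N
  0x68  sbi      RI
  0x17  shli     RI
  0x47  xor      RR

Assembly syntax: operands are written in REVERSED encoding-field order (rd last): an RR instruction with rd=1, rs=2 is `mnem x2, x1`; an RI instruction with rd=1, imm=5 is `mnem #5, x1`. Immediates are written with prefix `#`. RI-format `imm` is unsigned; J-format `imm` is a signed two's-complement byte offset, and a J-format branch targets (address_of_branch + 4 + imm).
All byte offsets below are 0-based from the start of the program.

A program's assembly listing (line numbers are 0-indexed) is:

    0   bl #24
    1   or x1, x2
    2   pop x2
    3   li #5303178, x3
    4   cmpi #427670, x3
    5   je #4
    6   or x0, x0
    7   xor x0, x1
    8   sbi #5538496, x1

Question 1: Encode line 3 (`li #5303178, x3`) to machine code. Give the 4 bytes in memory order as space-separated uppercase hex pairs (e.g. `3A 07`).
55 D0 EB 8A

line 3 (li): pack op=0x2a:7|rd=3:2|imm=5303178:23 = 0x55d0eb8a; big→ 55 d0 eb 8a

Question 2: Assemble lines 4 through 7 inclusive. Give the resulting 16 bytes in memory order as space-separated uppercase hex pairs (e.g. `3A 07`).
line 4 (cmpi): pack op=0x64:7|rd=3:2|imm=427670:23 = 0xc9868696; big→ c9 86 86 96
line 5 (je): pack op=0x3:7|imm=4:25 = 0x06000004; big→ 06 00 00 04
line 6 (or): pack op=0x21:7|rd=0:2|rs=0:2|pad=0:21 = 0x42000000; big→ 42 00 00 00
line 7 (xor): pack op=0x47:7|rd=1:2|rs=0:2|pad=0:21 = 0x8e800000; big→ 8e 80 00 00

C9 86 86 96 06 00 00 04 42 00 00 00 8E 80 00 00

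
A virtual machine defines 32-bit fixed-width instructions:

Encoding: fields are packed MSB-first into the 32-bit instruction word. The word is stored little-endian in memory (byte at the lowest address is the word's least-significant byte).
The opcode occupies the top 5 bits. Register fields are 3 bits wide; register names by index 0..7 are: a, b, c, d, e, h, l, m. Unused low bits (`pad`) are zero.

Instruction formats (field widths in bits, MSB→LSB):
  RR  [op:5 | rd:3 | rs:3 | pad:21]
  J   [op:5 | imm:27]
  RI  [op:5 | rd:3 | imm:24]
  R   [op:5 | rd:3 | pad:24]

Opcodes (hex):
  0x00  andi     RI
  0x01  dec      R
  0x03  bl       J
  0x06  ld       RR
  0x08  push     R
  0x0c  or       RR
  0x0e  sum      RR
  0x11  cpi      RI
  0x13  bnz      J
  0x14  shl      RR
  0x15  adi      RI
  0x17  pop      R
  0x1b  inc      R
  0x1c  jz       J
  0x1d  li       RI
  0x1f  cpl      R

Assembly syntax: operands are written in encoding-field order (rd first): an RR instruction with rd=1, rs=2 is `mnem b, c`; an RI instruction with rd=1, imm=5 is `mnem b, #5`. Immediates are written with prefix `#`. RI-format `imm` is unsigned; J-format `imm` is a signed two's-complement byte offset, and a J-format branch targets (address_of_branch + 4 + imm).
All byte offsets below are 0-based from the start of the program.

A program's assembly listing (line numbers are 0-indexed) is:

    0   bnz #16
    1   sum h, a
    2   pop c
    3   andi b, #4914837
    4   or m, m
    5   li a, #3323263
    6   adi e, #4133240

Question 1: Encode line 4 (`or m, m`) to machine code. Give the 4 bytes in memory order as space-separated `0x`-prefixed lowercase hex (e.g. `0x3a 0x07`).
0x00 0x00 0xe0 0x67

line 4 (or): pack op=0xc:5|rd=7:3|rs=7:3|pad=0:21 = 0x67e00000; little→ 00 00 e0 67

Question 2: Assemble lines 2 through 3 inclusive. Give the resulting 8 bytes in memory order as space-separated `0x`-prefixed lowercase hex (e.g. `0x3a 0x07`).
0x00 0x00 0x00 0xba 0x95 0xfe 0x4a 0x01

2. pop fields op=0x17:5|rd=2:3|pad=0:24 → word ba000000h → 00 00 00 ba
3. andi fields op=0x0:5|rd=1:3|imm=4914837:24 → word 014afe95h → 95 fe 4a 01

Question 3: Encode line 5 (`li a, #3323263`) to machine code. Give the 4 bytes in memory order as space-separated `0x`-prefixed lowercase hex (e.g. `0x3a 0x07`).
0x7f 0xb5 0x32 0xe8

5. li fields op=0x1d:5|rd=0:3|imm=3323263:24 → word e832b57fh → 7f b5 32 e8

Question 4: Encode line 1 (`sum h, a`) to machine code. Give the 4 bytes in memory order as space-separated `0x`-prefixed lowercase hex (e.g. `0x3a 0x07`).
0x00 0x00 0x00 0x75

L1: sum op=0xe:5|rd=5:3|rs=0:3|pad=0:21 ⇒ 0x75000000 ⇒ little 00 00 00 75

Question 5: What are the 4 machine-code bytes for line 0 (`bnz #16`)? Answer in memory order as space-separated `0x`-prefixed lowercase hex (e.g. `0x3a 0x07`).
0x10 0x00 0x00 0x98

line 0 (bnz): pack op=0x13:5|imm=16:27 = 0x98000010; little→ 10 00 00 98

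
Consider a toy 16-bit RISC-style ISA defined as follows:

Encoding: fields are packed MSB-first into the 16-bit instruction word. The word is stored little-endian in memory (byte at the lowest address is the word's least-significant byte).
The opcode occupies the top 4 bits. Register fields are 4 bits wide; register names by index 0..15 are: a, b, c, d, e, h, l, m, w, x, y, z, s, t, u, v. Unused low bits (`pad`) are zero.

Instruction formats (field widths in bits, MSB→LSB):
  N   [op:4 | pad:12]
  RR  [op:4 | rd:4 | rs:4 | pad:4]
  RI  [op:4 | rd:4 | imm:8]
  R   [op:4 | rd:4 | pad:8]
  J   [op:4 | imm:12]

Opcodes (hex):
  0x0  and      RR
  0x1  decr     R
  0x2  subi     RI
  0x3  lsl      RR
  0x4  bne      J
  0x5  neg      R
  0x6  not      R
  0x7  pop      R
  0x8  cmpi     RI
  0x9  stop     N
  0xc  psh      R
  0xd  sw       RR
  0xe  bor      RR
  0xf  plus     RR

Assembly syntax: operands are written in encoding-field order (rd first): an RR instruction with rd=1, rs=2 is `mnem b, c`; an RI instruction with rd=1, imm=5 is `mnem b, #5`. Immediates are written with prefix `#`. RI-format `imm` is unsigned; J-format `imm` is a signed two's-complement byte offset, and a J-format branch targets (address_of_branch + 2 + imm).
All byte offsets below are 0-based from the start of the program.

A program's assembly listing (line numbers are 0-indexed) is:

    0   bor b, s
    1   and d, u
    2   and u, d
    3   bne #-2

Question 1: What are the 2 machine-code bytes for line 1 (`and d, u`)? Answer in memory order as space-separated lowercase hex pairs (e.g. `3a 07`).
1. and fields op=0x0:4|rd=3:4|rs=14:4|pad=0:4 → word 03e0h → e0 03

e0 03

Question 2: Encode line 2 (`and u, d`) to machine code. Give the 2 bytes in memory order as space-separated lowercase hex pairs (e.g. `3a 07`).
line 2 (and): pack op=0x0:4|rd=14:4|rs=3:4|pad=0:4 = 0x0e30; little→ 30 0e

30 0e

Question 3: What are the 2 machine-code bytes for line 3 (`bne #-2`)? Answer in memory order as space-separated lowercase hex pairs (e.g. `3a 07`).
3. bne fields op=0x4:4|imm=-2:12 → word 4ffeh → fe 4f

fe 4f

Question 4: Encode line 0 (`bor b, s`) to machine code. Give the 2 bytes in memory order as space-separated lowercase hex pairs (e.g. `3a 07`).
c0 e1

0. bor fields op=0xe:4|rd=1:4|rs=12:4|pad=0:4 → word e1c0h → c0 e1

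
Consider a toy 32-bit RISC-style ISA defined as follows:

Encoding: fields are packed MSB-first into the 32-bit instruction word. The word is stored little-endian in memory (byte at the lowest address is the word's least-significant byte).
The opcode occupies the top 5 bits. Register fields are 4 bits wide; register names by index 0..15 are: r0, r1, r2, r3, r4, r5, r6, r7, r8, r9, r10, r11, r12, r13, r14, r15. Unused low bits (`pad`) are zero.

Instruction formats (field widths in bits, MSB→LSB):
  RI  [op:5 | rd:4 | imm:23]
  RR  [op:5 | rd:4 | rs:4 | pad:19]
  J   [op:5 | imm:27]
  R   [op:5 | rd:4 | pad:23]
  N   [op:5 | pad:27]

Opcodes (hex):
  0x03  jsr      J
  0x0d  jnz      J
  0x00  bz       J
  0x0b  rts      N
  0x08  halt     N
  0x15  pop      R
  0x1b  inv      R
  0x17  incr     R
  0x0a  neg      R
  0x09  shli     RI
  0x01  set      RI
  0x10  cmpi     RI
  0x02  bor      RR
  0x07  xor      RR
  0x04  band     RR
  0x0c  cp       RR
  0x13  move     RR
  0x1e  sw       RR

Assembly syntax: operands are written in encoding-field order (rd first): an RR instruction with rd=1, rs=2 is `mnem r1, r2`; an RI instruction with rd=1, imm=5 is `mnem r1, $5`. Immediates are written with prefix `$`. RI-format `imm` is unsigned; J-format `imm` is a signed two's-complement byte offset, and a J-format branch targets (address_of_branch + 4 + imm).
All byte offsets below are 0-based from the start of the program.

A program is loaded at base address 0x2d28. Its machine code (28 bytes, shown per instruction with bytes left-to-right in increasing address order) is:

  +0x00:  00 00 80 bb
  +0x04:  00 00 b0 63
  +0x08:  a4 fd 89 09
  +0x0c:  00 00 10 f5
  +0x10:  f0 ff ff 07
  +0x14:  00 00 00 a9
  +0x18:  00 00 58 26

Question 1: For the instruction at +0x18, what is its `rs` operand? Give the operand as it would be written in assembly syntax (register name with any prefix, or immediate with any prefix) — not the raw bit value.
+0x18: 00 00 58 26 ⇒ word 0x26580000 (little)
  op=0x26580000>>27=0x4 ⇒ band (RR)
  [26:23] rd=12 = r12
  [22:19] rs=11 = r11

r11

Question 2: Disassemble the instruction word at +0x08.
@+08  little-endian(a4 fd 89 09) = 0x0989fda4
  opcode bits[31:27]=0x1: set/RI
  [26:23] rd=3 = r3
  [22:0] imm=654756 = $654756

set r3, $654756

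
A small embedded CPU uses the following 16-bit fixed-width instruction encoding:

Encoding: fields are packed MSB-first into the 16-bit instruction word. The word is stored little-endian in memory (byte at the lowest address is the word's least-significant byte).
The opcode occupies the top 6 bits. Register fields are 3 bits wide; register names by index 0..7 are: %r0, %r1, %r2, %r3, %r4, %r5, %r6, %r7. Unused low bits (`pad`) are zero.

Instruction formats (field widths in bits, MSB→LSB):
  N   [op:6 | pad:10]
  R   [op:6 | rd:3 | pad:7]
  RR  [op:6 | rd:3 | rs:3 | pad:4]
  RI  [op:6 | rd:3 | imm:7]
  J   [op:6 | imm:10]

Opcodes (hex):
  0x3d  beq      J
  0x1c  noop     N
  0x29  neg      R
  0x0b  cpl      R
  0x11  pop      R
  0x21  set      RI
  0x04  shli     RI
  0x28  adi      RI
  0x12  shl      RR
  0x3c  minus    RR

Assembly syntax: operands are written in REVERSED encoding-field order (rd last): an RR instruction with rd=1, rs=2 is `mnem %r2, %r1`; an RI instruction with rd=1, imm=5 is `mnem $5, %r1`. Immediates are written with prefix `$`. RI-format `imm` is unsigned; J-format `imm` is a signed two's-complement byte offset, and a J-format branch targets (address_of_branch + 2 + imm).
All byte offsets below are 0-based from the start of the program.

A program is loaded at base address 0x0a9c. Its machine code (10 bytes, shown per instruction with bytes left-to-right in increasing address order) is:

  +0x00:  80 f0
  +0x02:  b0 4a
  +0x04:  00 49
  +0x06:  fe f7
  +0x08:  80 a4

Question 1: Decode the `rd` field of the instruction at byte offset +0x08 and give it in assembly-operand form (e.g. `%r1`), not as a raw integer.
%r1

off 0x08: read 80 a4 as little → 0xa480
  opcode bits[15:10]=0x29: neg/R
  [9:7] rd=1 = %r1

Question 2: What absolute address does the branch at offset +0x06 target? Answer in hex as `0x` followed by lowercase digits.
[06] fe f7 → 0xf7fe
  opcode bits[15:10]=0x3d: beq/J
  [9:0] imm=1022 (s10→-2) = $-2
  target = base 0x0a9c + off 0x06 + 2 + imm -2 = 0x0aa2

0x0aa2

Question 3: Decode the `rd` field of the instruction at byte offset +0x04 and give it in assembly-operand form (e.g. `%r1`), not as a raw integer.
%r2

+0x04: 00 49 ⇒ word 0x4900 (little)
  opcode bits[15:10]=0x12: shl/RR
  rd@[9:7]=0x2 ⇒ %r2
  rs@[6:4]=0x0 ⇒ %r0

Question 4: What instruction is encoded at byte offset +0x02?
@+02  little-endian(b0 4a) = 0x4ab0
  opcode bits[15:10]=0x12: shl/RR
  [9:7] rd=5 = %r5
  [6:4] rs=3 = %r3

shl %r3, %r5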